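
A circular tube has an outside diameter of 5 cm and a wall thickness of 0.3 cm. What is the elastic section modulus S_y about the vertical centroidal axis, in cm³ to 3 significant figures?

S_y ≈ 4.91 cm³

Treat the section as a set of non-overlapping primitives; coordinates are from the bounding-box lower-left.
Outer circle: ⌀5, A = 19.635 cm², x = 2.5 cm, Ī = 30.68 cm⁴.
Bore (subtracted): ⌀4.4, A = 15.205 cm², x = 2.5 cm, Ī = 18.398 cm⁴.
By symmetry the centroid is at mid-width, x̄ = 2.5 cm.
All pieces are centred on the vertical centroidal axis, so I = ΣĪ (holes subtracted) = 12.281 cm⁴.
Extreme fibre distance c = 2.5 cm; S = I/c = 4.9125 cm³.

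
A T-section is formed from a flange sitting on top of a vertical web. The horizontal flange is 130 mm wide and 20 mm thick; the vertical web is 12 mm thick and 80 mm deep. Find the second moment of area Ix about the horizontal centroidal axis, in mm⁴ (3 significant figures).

Ix ≈ 2.35 × 10⁶ mm⁴

Treat the section as a set of non-overlapping primitives; coordinates are from the bounding-box lower-left.
Flange: 130 × 20, A = 2 600 mm², y = 90 mm, Ī = 86 667 mm⁴.
Web: 12 × 80, A = 960 mm², y = 40 mm, Ī = 512 000 mm⁴.
Centroid: ȳ = ΣA·y / ΣA = 76.517 mm.
Transfer each piece to the horizontal centroidal axis using Ī + A·d² with d = y − 76.517:
  flange: d = 13.483 mm → contributes +559 334 mm⁴
  web: d = -36.517 mm → contributes +1 792 141 mm⁴
Total I = 2 351 476 mm⁴.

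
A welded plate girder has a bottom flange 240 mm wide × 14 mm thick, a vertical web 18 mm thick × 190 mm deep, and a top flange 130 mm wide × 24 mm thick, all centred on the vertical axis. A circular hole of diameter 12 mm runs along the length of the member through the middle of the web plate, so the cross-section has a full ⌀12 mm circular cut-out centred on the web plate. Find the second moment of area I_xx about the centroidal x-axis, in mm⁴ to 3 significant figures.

I_xx ≈ 8.12 × 10⁷ mm⁴

Break the section into simple shapes (no overlaps), measuring from the bottom-left corner of the bounding box.
Bottom plate: 240 × 14, A = 3 360 mm², y = 7 mm, Ī = 54 880 mm⁴.
Web plate: 18 × 190, A = 3 420 mm², y = 109 mm, Ī = 10 288 500 mm⁴.
Top plate: 130 × 24, A = 3 120 mm², y = 216 mm, Ī = 149 760 mm⁴.
Hole (subtracted): ⌀12, A = 113.1 mm², y = 109 mm, Ī = 1017.9 mm⁴.
Centroid: ȳ = ΣA·y / ΣA = 108.09 mm.
Transfer each piece to the centroidal x-axis using Ī + A·d² with d = y − 108.09:
  bottom plate: d = -101.09 mm → contributes +34 393 162 mm⁴
  web plate: d = 0.90734 mm → contributes +10 291 316 mm⁴
  top plate: d = 107.91 mm → contributes +36 479 018 mm⁴
  hole: d = 0.90734 mm → contributes −1 111 mm⁴
Total I = 81 162 385 mm⁴.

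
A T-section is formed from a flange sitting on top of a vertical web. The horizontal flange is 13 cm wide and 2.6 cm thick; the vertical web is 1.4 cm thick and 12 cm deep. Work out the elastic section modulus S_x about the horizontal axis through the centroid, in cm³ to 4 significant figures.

Decompose the section into non-overlapping parts with the origin at the bottom-left of its bounding rectangle.
Flange: 13 × 2.6, A = 33.8 cm², y = 13.3 cm, Ī = 19.0407 cm⁴.
Web: 1.4 × 12, A = 16.8 cm², y = 6 cm, Ī = 201.6 cm⁴.
Centroid: ȳ = ΣA·y / ΣA = 10.8763 cm.
Transfer each piece to the horizontal axis through the centroid using Ī + A·d² with d = y − 10.8763:
  flange: d = 2.42372 cm → contributes +217.595 cm⁴
  web: d = -4.87628 cm → contributes +601.073 cm⁴
Total I = 818.668 cm⁴.
Extreme fibre distance c = 10.8763 cm; S = I/c = 75.2709 cm³.

S_x ≈ 75.27 cm³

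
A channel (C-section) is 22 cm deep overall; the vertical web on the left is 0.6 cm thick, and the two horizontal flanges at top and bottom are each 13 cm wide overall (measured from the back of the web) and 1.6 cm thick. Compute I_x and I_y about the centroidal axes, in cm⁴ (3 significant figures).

I_x ≈ 4670 cm⁴, I_y ≈ 927 cm⁴

Split into non-overlapping primitives; take the origin at the lower-left of the bounding box.
Web: 0.6 × 22, A = 13.2 cm², y = 11 cm, Ī = 532.4 cm⁴.
Top flange (beyond web): 12.4 × 1.6, A = 19.84 cm², y = 21.2 cm, Ī = 4.2325 cm⁴.
Bottom flange (beyond web): 12.4 × 1.6, A = 19.84 cm², y = 0.8 cm, Ī = 4.2325 cm⁴.
By symmetry the centroid is at mid-height, ȳ = 11 cm.
Transfer each piece to the centroidal x-axis using Ī + A·d² with d = y − 11:
  web: d = 0 cm → contributes +532.4 cm⁴
  top flange (beyond web): d = 10.2 cm → contributes +2068.4 cm⁴
  bottom flange (beyond web): d = -10.2 cm → contributes +2068.4 cm⁴
Total I = 4669.2 cm⁴.
For the y-axis: x̄ = 5.1775 cm.
Repeating about the centroidal y-axis gives I_y = 927.31 cm⁴.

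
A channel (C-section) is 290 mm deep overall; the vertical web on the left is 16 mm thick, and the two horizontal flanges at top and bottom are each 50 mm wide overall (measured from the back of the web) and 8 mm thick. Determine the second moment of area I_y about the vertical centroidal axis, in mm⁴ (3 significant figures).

I_y ≈ 4.56 × 10⁵ mm⁴

Treat the section as a set of non-overlapping primitives; coordinates are from the bounding-box lower-left.
Web: 16 × 290, A = 4 640 mm², x = 8 mm, Ī = 98 987 mm⁴.
Top flange (beyond web): 34 × 8, A = 272 mm², x = 33 mm, Ī = 26 203 mm⁴.
Bottom flange (beyond web): 34 × 8, A = 272 mm², x = 33 mm, Ī = 26 203 mm⁴.
Centroid: x̄ = ΣA·x / ΣA = 10.623 mm.
Transfer each piece to the vertical centroidal axis using Ī + A·d² with d = x − 10.623:
  web: d = -2.6235 mm → contributes +130 922 mm⁴
  top flange (beyond web): d = 22.377 mm → contributes +162 396 mm⁴
  bottom flange (beyond web): d = 22.377 mm → contributes +162 396 mm⁴
Total I = 455 713 mm⁴.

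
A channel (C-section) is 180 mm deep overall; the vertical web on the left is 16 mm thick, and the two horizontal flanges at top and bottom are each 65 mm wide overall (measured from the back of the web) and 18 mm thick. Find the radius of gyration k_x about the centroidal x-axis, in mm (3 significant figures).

k_x ≈ 64.6 mm

Treat the section as a set of non-overlapping primitives; coordinates are from the bounding-box lower-left.
Web: 16 × 180, A = 2 880 mm², y = 90 mm, Ī = 7 776 000 mm⁴.
Top flange (beyond web): 49 × 18, A = 882 mm², y = 171 mm, Ī = 23 814 mm⁴.
Bottom flange (beyond web): 49 × 18, A = 882 mm², y = 9 mm, Ī = 23 814 mm⁴.
By symmetry the centroid is at mid-height, ȳ = 90 mm.
Transfer each piece to the centroidal x-axis using Ī + A·d² with d = y − 90:
  web: d = 0 mm → contributes +7 776 000 mm⁴
  top flange (beyond web): d = 81 mm → contributes +5 810 616 mm⁴
  bottom flange (beyond web): d = -81 mm → contributes +5 810 616 mm⁴
Total I = 19 397 232 mm⁴.
Radius of gyration: k = √(I/A) = √(19 397 232 / 4 644) = 64.628 mm.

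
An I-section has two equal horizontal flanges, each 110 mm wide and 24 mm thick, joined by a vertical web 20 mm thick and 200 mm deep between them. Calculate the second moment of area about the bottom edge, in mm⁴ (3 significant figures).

Split into non-overlapping primitives; take the origin at the lower-left of the bounding box.
Bottom flange: 110 × 24, A = 2 640 mm², y = 12 mm, Ī = 126 720 mm⁴.
Web: 20 × 200, A = 4 000 mm², y = 124 mm, Ī = 13 333 333 mm⁴.
Top flange: 110 × 24, A = 2 640 mm², y = 236 mm, Ī = 126 720 mm⁴.
Transfer each piece to a horizontal axis along the bottom face using Ī + A·d² with d = y − 0:
  bottom flange: d = 12 mm → contributes +506 880 mm⁴
  web: d = 124 mm → contributes +74 837 333 mm⁴
  top flange: d = 236 mm → contributes +147 164 160 mm⁴
Total I = 222 508 373 mm⁴.

I_base ≈ 2.23 × 10⁸ mm⁴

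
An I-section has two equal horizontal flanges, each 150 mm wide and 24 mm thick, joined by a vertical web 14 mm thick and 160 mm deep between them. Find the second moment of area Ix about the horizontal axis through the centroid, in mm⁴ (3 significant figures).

Ix ≈ 6.61 × 10⁷ mm⁴

Decompose the section into non-overlapping parts with the origin at the bottom-left of its bounding rectangle.
Bottom flange: 150 × 24, A = 3 600 mm², y = 12 mm, Ī = 172 800 mm⁴.
Web: 14 × 160, A = 2 240 mm², y = 104 mm, Ī = 4 778 667 mm⁴.
Top flange: 150 × 24, A = 3 600 mm², y = 196 mm, Ī = 172 800 mm⁴.
By symmetry the centroid is at mid-height, ȳ = 104 mm.
Transfer each piece to the horizontal axis through the centroid using Ī + A·d² with d = y − 104:
  bottom flange: d = -92 mm → contributes +30 643 200 mm⁴
  web: d = 0 mm → contributes +4 778 667 mm⁴
  top flange: d = 92 mm → contributes +30 643 200 mm⁴
Total I = 66 065 067 mm⁴.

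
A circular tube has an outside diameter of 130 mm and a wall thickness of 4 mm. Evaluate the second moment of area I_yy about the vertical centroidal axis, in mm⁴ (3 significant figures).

I_yy ≈ 3.15 × 10⁶ mm⁴

Break the section into simple shapes (no overlaps), measuring from the bottom-left corner of the bounding box.
Outer circle: ⌀130, A = 13 273 mm², x = 65 mm, Ī = 14 019 848 mm⁴.
Bore (subtracted): ⌀122, A = 11 690 mm², x = 65 mm, Ī = 10 874 498 mm⁴.
By symmetry the centroid is at mid-width, x̄ = 65 mm.
All pieces are centred on the vertical centroidal axis, so I = ΣĪ (holes subtracted) = 3 145 350 mm⁴.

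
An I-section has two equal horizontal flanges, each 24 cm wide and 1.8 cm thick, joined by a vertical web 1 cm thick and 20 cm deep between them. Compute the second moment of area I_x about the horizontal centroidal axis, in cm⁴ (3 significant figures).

I_x ≈ 1.10 × 10⁴ cm⁴

Break the section into simple shapes (no overlaps), measuring from the bottom-left corner of the bounding box.
Bottom flange: 24 × 1.8, A = 43.2 cm², y = 0.9 cm, Ī = 11.664 cm⁴.
Web: 1 × 20, A = 20 cm², y = 11.8 cm, Ī = 666.67 cm⁴.
Top flange: 24 × 1.8, A = 43.2 cm², y = 22.7 cm, Ī = 11.664 cm⁴.
By symmetry the centroid is at mid-height, ȳ = 11.8 cm.
Transfer each piece to the horizontal centroidal axis using Ī + A·d² with d = y − 11.8:
  bottom flange: d = -10.9 cm → contributes +5144.3 cm⁴
  web: d = 0 cm → contributes +666.67 cm⁴
  top flange: d = 10.9 cm → contributes +5144.3 cm⁴
Total I = 10 955 cm⁴.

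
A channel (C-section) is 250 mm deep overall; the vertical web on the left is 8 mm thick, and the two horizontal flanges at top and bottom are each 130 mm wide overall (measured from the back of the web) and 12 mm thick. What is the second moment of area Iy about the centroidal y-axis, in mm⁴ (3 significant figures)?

Iy ≈ 8.66 × 10⁶ mm⁴

Break the section into simple shapes (no overlaps), measuring from the bottom-left corner of the bounding box.
Web: 8 × 250, A = 2 000 mm², x = 4 mm, Ī = 10 667 mm⁴.
Top flange (beyond web): 122 × 12, A = 1 464 mm², x = 69 mm, Ī = 1 815 848 mm⁴.
Bottom flange (beyond web): 122 × 12, A = 1 464 mm², x = 69 mm, Ī = 1 815 848 mm⁴.
Centroid: x̄ = ΣA·x / ΣA = 42.62 mm.
Transfer each piece to the centroidal y-axis using Ī + A·d² with d = x − 42.62:
  web: d = -38.62 mm → contributes +2 993 696 mm⁴
  top flange (beyond web): d = 26.38 mm → contributes +2 834 642 mm⁴
  bottom flange (beyond web): d = 26.38 mm → contributes +2 834 642 mm⁴
Total I = 8 662 980 mm⁴.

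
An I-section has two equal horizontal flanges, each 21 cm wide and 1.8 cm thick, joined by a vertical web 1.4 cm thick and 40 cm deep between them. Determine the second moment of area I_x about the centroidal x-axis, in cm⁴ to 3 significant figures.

Break the section into simple shapes (no overlaps), measuring from the bottom-left corner of the bounding box.
Bottom flange: 21 × 1.8, A = 37.8 cm², y = 0.9 cm, Ī = 10.206 cm⁴.
Web: 1.4 × 40, A = 56 cm², y = 21.8 cm, Ī = 7466.7 cm⁴.
Top flange: 21 × 1.8, A = 37.8 cm², y = 42.7 cm, Ī = 10.206 cm⁴.
By symmetry the centroid is at mid-height, ȳ = 21.8 cm.
Transfer each piece to the centroidal x-axis using Ī + A·d² with d = y − 21.8:
  bottom flange: d = -20.9 cm → contributes +16 522 cm⁴
  web: d = 0 cm → contributes +7466.7 cm⁴
  top flange: d = 20.9 cm → contributes +16 522 cm⁴
Total I = 40 510 cm⁴.

I_x ≈ 4.05 × 10⁴ cm⁴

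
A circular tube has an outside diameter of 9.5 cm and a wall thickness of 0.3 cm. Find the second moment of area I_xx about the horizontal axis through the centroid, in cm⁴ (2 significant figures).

Treat the section as a set of non-overlapping primitives; coordinates are from the bounding-box lower-left.
Outer circle: ⌀9.5, A = 70.88 cm², y = 4.75 cm, Ī = 399.8 cm⁴.
Bore (subtracted): ⌀8.9, A = 62.21 cm², y = 4.75 cm, Ī = 308 cm⁴.
By symmetry the centroid is at mid-height, ȳ = 4.75 cm.
All pieces are centred on the horizontal axis through the centroid, so I = ΣĪ (holes subtracted) = 91.83 cm⁴.

I_xx ≈ 92 cm⁴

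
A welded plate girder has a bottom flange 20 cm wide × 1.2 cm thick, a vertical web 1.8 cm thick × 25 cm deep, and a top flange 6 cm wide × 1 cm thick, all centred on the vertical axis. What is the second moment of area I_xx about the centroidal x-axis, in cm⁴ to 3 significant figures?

I_xx ≈ 6730 cm⁴

Treat the section as a set of non-overlapping primitives; coordinates are from the bounding-box lower-left.
Bottom plate: 20 × 1.2, A = 24 cm², y = 0.6 cm, Ī = 2.88 cm⁴.
Web plate: 1.8 × 25, A = 45 cm², y = 13.7 cm, Ī = 2343.8 cm⁴.
Top plate: 6 × 1, A = 6 cm², y = 26.7 cm, Ī = 0.5 cm⁴.
Centroid: ȳ = ΣA·y / ΣA = 10.548 cm.
Transfer each piece to the centroidal x-axis using Ī + A·d² with d = y − 10.548:
  bottom plate: d = -9.948 cm → contributes +2 378 cm⁴
  web plate: d = 3.152 cm → contributes +2790.8 cm⁴
  top plate: d = 16.152 cm → contributes +1565.8 cm⁴
Total I = 6734.6 cm⁴.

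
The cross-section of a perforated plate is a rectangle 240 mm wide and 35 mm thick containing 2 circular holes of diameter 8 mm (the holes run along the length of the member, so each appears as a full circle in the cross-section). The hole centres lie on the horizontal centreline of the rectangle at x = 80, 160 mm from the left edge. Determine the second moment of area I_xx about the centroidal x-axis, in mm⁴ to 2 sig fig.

Break the section into simple shapes (no overlaps), measuring from the bottom-left corner of the bounding box.
Plate: 240 × 35, A = 8 400 mm², y = 17.5 mm, Ī = 857 500 mm⁴.
Hole 1 (subtracted): ⌀8, A = 50.27 mm², y = 17.5 mm, Ī = 201.1 mm⁴.
Hole 2 (subtracted): ⌀8, A = 50.27 mm², y = 17.5 mm, Ī = 201.1 mm⁴.
By symmetry the centroid is at mid-height, ȳ = 17.5 mm.
All pieces are centred on the centroidal x-axis, so I = ΣĪ (holes subtracted) = 857 098 mm⁴.

I_xx ≈ 8.6 × 10⁵ mm⁴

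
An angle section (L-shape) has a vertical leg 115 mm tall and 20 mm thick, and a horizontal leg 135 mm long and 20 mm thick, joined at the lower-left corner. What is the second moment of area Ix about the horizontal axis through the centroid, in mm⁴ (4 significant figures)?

Treat the section as a set of non-overlapping primitives; coordinates are from the bounding-box lower-left.
Vertical leg: 20 × 115, A = 2 300 mm², y = 57.5 mm, Ī = 2 534 792 mm⁴.
Horizontal leg (remainder): 115 × 20, A = 2 300 mm², y = 10 mm, Ī = 76666.7 mm⁴.
Centroid: ȳ = ΣA·y / ΣA = 33.75 mm.
Transfer each piece to the horizontal axis through the centroid using Ī + A·d² with d = y − 33.75:
  vertical leg: d = 23.75 mm → contributes +3 832 135 mm⁴
  horizontal leg (remainder): d = -23.75 mm → contributes +1 374 010 mm⁴
Total I = 5 206 146 mm⁴.

Ix ≈ 5.206 × 10⁶ mm⁴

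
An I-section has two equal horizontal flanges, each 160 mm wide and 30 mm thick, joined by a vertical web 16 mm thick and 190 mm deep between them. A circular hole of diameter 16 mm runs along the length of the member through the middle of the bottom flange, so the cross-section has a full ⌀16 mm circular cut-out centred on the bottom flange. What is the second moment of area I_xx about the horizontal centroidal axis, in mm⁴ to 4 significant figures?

I_xx ≈ 1.235 × 10⁸ mm⁴

Treat the section as a set of non-overlapping primitives; coordinates are from the bounding-box lower-left.
Bottom flange: 160 × 30, A = 4 800 mm², y = 15 mm, Ī = 360 000 mm⁴.
Web: 16 × 190, A = 3 040 mm², y = 125 mm, Ī = 9 145 333 mm⁴.
Top flange: 160 × 30, A = 4 800 mm², y = 235 mm, Ī = 360 000 mm⁴.
Hole (subtracted): ⌀16, A = 201.062 mm², y = 15 mm, Ī = 3216.99 mm⁴.
Centroid: ȳ = ΣA·y / ΣA = 126.778 mm.
Transfer each piece to the horizontal centroidal axis using Ī + A·d² with d = y − 126.778:
  bottom flange: d = -111.778 mm → contributes +60 332 775 mm⁴
  web: d = -1.77803 mm → contributes +9 154 944 mm⁴
  top flange: d = 108.222 mm → contributes +56 577 574 mm⁴
  hole: d = -111.778 mm → contributes −2 515 351 mm⁴
Total I = 123 549 943 mm⁴.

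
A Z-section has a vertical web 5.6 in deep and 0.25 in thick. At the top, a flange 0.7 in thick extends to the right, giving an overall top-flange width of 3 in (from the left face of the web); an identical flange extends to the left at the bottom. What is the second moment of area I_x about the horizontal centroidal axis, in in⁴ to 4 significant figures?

I_x ≈ 26.93 in⁴

Split into non-overlapping primitives; take the origin at the lower-left of the bounding box.
Web: 0.25 × 5.6, A = 1.4 in², y = 2.8 in, Ī = 3.65867 in⁴.
Top flange (beyond web): 2.75 × 0.7, A = 1.925 in², y = 5.25 in, Ī = 0.0786042 in⁴.
Bottom flange (beyond web): 2.75 × 0.7, A = 1.925 in², y = 0.35 in, Ī = 0.0786042 in⁴.
Centroid: ȳ = ΣA·y / ΣA = 2.8 in.
Transfer each piece to the horizontal centroidal axis using Ī + A·d² with d = y − 2.8:
  web: d = 0 in → contributes +3.65867 in⁴
  top flange (beyond web): d = 2.45 in → contributes +11.6334 in⁴
  bottom flange (beyond web): d = -2.45 in → contributes +11.6334 in⁴
Total I = 26.9255 in⁴.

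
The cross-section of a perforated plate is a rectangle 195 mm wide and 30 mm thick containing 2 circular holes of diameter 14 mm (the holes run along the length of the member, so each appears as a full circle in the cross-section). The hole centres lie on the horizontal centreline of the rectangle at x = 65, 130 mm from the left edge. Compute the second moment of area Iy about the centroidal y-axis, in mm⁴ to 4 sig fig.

Iy ≈ 1.821 × 10⁷ mm⁴

Decompose the section into non-overlapping parts with the origin at the bottom-left of its bounding rectangle.
Plate: 195 × 30, A = 5 850 mm², x = 97.5 mm, Ī = 18 537 188 mm⁴.
Hole 1 (subtracted): ⌀14, A = 153.938 mm², x = 65 mm, Ī = 1885.74 mm⁴.
Hole 2 (subtracted): ⌀14, A = 153.938 mm², x = 130 mm, Ī = 1885.74 mm⁴.
By symmetry the centroid is at mid-width, x̄ = 97.5 mm.
Transfer each piece to the centroidal y-axis using Ī + A·d² with d = x − 97.5:
  plate: d = 0 mm → contributes +18 537 188 mm⁴
  hole 1: d = -32.5 mm → contributes −164 483 mm⁴
  hole 2: d = 32.5 mm → contributes −164 483 mm⁴
Total I = 18 208 222 mm⁴.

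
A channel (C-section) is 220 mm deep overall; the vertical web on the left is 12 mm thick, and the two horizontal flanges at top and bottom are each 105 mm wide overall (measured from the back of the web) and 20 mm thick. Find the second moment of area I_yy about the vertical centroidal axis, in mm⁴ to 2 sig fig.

I_yy ≈ 7.0 × 10⁶ mm⁴

Split into non-overlapping primitives; take the origin at the lower-left of the bounding box.
Web: 12 × 220, A = 2 640 mm², x = 6 mm, Ī = 31 680 mm⁴.
Top flange (beyond web): 93 × 20, A = 1 860 mm², x = 58.5 mm, Ī = 1 340 595 mm⁴.
Bottom flange (beyond web): 93 × 20, A = 1 860 mm², x = 58.5 mm, Ī = 1 340 595 mm⁴.
Centroid: x̄ = ΣA·x / ΣA = 36.71 mm.
Transfer each piece to the vertical centroidal axis using Ī + A·d² with d = x − 36.71:
  web: d = -30.71 mm → contributes +2 521 077 mm⁴
  top flange (beyond web): d = 21.79 mm → contributes +2 223 929 mm⁴
  bottom flange (beyond web): d = 21.79 mm → contributes +2 223 929 mm⁴
Total I = 6 968 936 mm⁴.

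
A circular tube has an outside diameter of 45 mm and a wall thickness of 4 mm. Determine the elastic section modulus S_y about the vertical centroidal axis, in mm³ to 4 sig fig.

Split into non-overlapping primitives; take the origin at the lower-left of the bounding box.
Outer circle: ⌀45, A = 1590.43 mm², x = 22.5 mm, Ī = 201 289 mm⁴.
Bore (subtracted): ⌀37, A = 1075.21 mm², x = 22.5 mm, Ī = 91997.7 mm⁴.
By symmetry the centroid is at mid-width, x̄ = 22.5 mm.
All pieces are centred on the vertical centroidal axis, so I = ΣĪ (holes subtracted) = 109 291 mm⁴.
Extreme fibre distance c = 22.5 mm; S = I/c = 4857.39 mm³.

S_y ≈ 4857 mm³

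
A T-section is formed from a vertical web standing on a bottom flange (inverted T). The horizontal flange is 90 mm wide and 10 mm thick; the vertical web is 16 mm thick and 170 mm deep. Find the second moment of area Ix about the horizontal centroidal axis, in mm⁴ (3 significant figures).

Break the section into simple shapes (no overlaps), measuring from the bottom-left corner of the bounding box.
Flange: 90 × 10, A = 900 mm², y = 5 mm, Ī = 7 500 mm⁴.
Web: 16 × 170, A = 2 720 mm², y = 95 mm, Ī = 6 550 667 mm⁴.
Centroid: ȳ = ΣA·y / ΣA = 72.624 mm.
Transfer each piece to the horizontal centroidal axis using Ī + A·d² with d = y − 72.624:
  flange: d = -67.624 mm → contributes +4 123 242 mm⁴
  web: d = 22.376 mm → contributes +7 912 493 mm⁴
Total I = 12 035 736 mm⁴.

Ix ≈ 1.20 × 10⁷ mm⁴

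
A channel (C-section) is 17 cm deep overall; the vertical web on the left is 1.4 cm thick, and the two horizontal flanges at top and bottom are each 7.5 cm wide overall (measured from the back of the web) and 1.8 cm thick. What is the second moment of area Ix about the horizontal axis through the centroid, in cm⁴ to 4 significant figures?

Break the section into simple shapes (no overlaps), measuring from the bottom-left corner of the bounding box.
Web: 1.4 × 17, A = 23.8 cm², y = 8.5 cm, Ī = 573.183 cm⁴.
Top flange (beyond web): 6.1 × 1.8, A = 10.98 cm², y = 16.1 cm, Ī = 2.9646 cm⁴.
Bottom flange (beyond web): 6.1 × 1.8, A = 10.98 cm², y = 0.9 cm, Ī = 2.9646 cm⁴.
By symmetry the centroid is at mid-height, ȳ = 8.5 cm.
Transfer each piece to the horizontal axis through the centroid using Ī + A·d² with d = y − 8.5:
  web: d = 0 cm → contributes +573.183 cm⁴
  top flange (beyond web): d = 7.6 cm → contributes +637.169 cm⁴
  bottom flange (beyond web): d = -7.6 cm → contributes +637.169 cm⁴
Total I = 1847.52 cm⁴.

Ix ≈ 1848 cm⁴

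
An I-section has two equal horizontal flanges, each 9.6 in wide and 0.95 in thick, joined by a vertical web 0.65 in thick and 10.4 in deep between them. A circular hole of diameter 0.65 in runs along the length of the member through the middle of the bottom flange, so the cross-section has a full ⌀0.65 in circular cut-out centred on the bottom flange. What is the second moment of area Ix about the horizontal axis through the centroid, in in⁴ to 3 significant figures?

Ix ≈ 639 in⁴

Break the section into simple shapes (no overlaps), measuring from the bottom-left corner of the bounding box.
Bottom flange: 9.6 × 0.95, A = 9.12 in², y = 0.475 in, Ī = 0.6859 in⁴.
Web: 0.65 × 10.4, A = 6.76 in², y = 6.15 in, Ī = 60.93 in⁴.
Top flange: 9.6 × 0.95, A = 9.12 in², y = 11.825 in, Ī = 0.6859 in⁴.
Hole (subtracted): ⌀0.65, A = 0.33183 in², y = 0.475 in, Ī = 0.0087624 in⁴.
Centroid: ȳ = ΣA·y / ΣA = 6.2263 in.
Transfer each piece to the horizontal axis through the centroid using Ī + A·d² with d = y − 6.2263:
  bottom flange: d = -5.7513 in → contributes +302.36 in⁴
  web: d = -0.076339 in → contributes +60.97 in⁴
  top flange: d = 5.5987 in → contributes +286.55 in⁴
  hole: d = -5.7513 in → contributes −10.985 in⁴
Total I = 638.89 in⁴.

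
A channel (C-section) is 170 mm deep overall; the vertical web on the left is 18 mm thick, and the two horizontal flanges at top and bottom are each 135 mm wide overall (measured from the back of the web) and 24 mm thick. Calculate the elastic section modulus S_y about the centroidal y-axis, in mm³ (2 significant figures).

S_y ≈ 1.9 × 10⁵ mm³

Split into non-overlapping primitives; take the origin at the lower-left of the bounding box.
Web: 18 × 170, A = 3 060 mm², x = 9 mm, Ī = 82 620 mm⁴.
Top flange (beyond web): 117 × 24, A = 2 808 mm², x = 76.5 mm, Ī = 3 203 226 mm⁴.
Bottom flange (beyond web): 117 × 24, A = 2 808 mm², x = 76.5 mm, Ī = 3 203 226 mm⁴.
Centroid: x̄ = ΣA·x / ΣA = 52.69 mm.
Transfer each piece to the centroidal y-axis using Ī + A·d² with d = x − 52.69:
  web: d = -43.69 mm → contributes +5 924 385 mm⁴
  top flange (beyond web): d = 23.81 mm → contributes +4 794 732 mm⁴
  bottom flange (beyond web): d = 23.81 mm → contributes +4 794 732 mm⁴
Total I = 15 513 850 mm⁴.
Extreme fibre distance c = 82.31 mm; S = I/c = 188 487 mm³.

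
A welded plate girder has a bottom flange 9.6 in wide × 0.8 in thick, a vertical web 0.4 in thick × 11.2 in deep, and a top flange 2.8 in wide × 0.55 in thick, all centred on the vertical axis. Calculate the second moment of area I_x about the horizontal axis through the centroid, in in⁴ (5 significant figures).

Treat the section as a set of non-overlapping primitives; coordinates are from the bounding-box lower-left.
Bottom plate: 9.6 × 0.8, A = 7.68 in², y = 0.4 in, Ī = 0.4096 in⁴.
Web plate: 0.4 × 11.2, A = 4.48 in², y = 6.4 in, Ī = 46.83093 in⁴.
Top plate: 2.8 × 0.55, A = 1.54 in², y = 12.275 in, Ī = 0.03882083 in⁴.
Centroid: ȳ = ΣA·y / ΣA = 3.696898 in.
Transfer each piece to the horizontal axis through the centroid using Ī + A·d² with d = y − 3.696898:
  bottom plate: d = -3.296898 in → contributes +83.88763 in⁴
  web plate: d = 2.703102 in → contributes +79.56522 in⁴
  top plate: d = 8.578102 in → contributes +113.3579 in⁴
Total I = 276.8108 in⁴.

I_x ≈ 276.81 in⁴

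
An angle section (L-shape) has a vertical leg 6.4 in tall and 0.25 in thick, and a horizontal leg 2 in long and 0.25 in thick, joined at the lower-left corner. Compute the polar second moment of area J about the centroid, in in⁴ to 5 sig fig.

Treat the section as a set of non-overlapping primitives; coordinates are from the bounding-box lower-left.
Vertical leg: 0.25 × 6.4, A = 1.6 in², y = 3.2 in, Ī = 5.461333 in⁴.
Horizontal leg (remainder): 1.75 × 0.25, A = 0.4375 in², y = 0.125 in, Ī = 0.002278646 in⁴.
Centroid: ȳ = ΣA·y / ΣA = 2.539724 in.
Transfer each piece to the centroidal x-axis using Ī + A·d² with d = y − 2.539724:
  vertical leg: d = 0.6602761 in → contributes +6.158877 in⁴
  horizontal leg (remainder): d = -2.414724 in → contributes +2.553294 in⁴
Total I = 8.71217 in⁴.
For the y-axis: x̄ = 0.3397239 in.
Repeating about the centroidal y-axis gives I_y = 0.4635453 in⁴.
Polar second moment: J = I_x + I_y = 9.175716 in⁴.

J ≈ 9.1757 in⁴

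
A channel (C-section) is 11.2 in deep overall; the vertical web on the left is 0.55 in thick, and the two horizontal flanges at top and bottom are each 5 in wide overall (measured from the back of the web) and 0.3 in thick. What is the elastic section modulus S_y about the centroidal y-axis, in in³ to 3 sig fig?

S_y ≈ 4.08 in³

Decompose the section into non-overlapping parts with the origin at the bottom-left of its bounding rectangle.
Web: 0.55 × 11.2, A = 6.16 in², x = 0.275 in, Ī = 0.15528 in⁴.
Top flange (beyond web): 4.45 × 0.3, A = 1.335 in², x = 2.775 in, Ī = 2.203 in⁴.
Bottom flange (beyond web): 4.45 × 0.3, A = 1.335 in², x = 2.775 in, Ī = 2.203 in⁴.
Centroid: x̄ = ΣA·x / ΣA = 1.0309 in.
Transfer each piece to the centroidal y-axis using Ī + A·d² with d = x − 1.0309:
  web: d = -0.75595 in → contributes +3.6754 in⁴
  top flange (beyond web): d = 1.7441 in → contributes +6.2637 in⁴
  bottom flange (beyond web): d = 1.7441 in → contributes +6.2637 in⁴
Total I = 16.203 in⁴.
Extreme fibre distance c = 3.9691 in; S = I/c = 4.0823 in³.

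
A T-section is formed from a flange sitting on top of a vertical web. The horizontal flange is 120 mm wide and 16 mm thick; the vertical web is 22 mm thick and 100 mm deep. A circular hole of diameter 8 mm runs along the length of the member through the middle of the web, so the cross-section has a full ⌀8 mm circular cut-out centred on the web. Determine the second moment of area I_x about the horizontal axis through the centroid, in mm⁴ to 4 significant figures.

I_x ≈ 5.286 × 10⁶ mm⁴

Treat the section as a set of non-overlapping primitives; coordinates are from the bounding-box lower-left.
Flange: 120 × 16, A = 1 920 mm², y = 108 mm, Ī = 40 960 mm⁴.
Web: 22 × 100, A = 2 200 mm², y = 50 mm, Ī = 1 833 333 mm⁴.
Hole (subtracted): ⌀8, A = 50.2655 mm², y = 50 mm, Ī = 201.062 mm⁴.
Centroid: ȳ = ΣA·y / ΣA = 77.363 mm.
Transfer each piece to the horizontal axis through the centroid using Ī + A·d² with d = y − 77.363:
  flange: d = 30.637 mm → contributes +1 843 126 mm⁴
  web: d = -27.363 mm → contributes +3 480 543 mm⁴
  hole: d = -27.363 mm → contributes −37836.4 mm⁴
Total I = 5 285 833 mm⁴.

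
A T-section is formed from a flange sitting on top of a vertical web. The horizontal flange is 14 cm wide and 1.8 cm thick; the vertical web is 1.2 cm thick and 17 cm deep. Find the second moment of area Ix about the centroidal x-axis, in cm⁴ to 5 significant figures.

Decompose the section into non-overlapping parts with the origin at the bottom-left of its bounding rectangle.
Flange: 14 × 1.8, A = 25.2 cm², y = 17.9 cm, Ī = 6.804 cm⁴.
Web: 1.2 × 17, A = 20.4 cm², y = 8.5 cm, Ī = 491.3 cm⁴.
Centroid: ȳ = ΣA·y / ΣA = 13.69474 cm.
Transfer each piece to the centroidal x-axis using Ī + A·d² with d = y − 13.69474:
  flange: d = 4.205263 cm → contributes +452.4468 cm⁴
  web: d = -5.194737 cm → contributes +1041.8 cm⁴
Total I = 1494.247 cm⁴.

Ix ≈ 1494.2 cm⁴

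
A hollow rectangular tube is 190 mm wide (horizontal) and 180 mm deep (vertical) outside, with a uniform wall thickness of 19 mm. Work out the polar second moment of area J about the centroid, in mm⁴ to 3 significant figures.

J ≈ 1.17 × 10⁸ mm⁴

Treat the section as a set of non-overlapping primitives; coordinates are from the bounding-box lower-left.
Outer rectangle: 190 × 180, A = 34 200 mm², y = 90 mm, Ī = 92 340 000 mm⁴.
Inner void (subtracted): 152 × 142, A = 21 584 mm², y = 90 mm, Ī = 36 268 315 mm⁴.
By symmetry the centroid is at mid-height, ȳ = 90 mm.
All pieces are centred on the centroidal x-axis, so I = ΣĪ (holes subtracted) = 56 071 685 mm⁴.
Repeating about the centroidal y-axis gives I_y = 61 328 605 mm⁴.
Polar second moment: J = I_x + I_y = 117 400 291 mm⁴.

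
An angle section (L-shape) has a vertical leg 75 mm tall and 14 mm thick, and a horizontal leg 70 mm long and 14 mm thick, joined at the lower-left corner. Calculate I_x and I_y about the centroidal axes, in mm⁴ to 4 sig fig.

Decompose the section into non-overlapping parts with the origin at the bottom-left of its bounding rectangle.
Vertical leg: 14 × 75, A = 1 050 mm², y = 37.5 mm, Ī = 492 188 mm⁴.
Horizontal leg (remainder): 56 × 14, A = 784 mm², y = 7 mm, Ī = 12805.3 mm⁴.
Centroid: ȳ = ΣA·y / ΣA = 24.4618 mm.
Transfer each piece to the centroidal x-axis using Ī + A·d² with d = y − 24.4618:
  vertical leg: d = 13.0382 mm → contributes +670 681 mm⁴
  horizontal leg (remainder): d = -17.4618 mm → contributes +251 859 mm⁴
Total I = 922 540 mm⁴.
For the y-axis: x̄ = 21.9618 mm.
Repeating about the centroidal y-axis gives I_y = 771 883 mm⁴.

I_x ≈ 9.225 × 10⁵ mm⁴, I_y ≈ 7.719 × 10⁵ mm⁴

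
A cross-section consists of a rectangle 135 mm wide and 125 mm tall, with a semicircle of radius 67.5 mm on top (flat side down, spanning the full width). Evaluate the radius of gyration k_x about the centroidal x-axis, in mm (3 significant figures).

Treat the section as a set of non-overlapping primitives; coordinates are from the bounding-box lower-left.
Rectangular body: 135 × 125, A = 16 875 mm², y = 62.5 mm, Ī = 21 972 656 mm⁴.
Semicircular cap: semicircle r = 67.5, A = 7156.9 mm², y = 153.65 mm, Ī = 2 278 490 mm⁴.
Centroid: ȳ = ΣA·y / ΣA = 89.645 mm.
Transfer each piece to the centroidal x-axis using Ī + A·d² with d = y − 89.645:
  rectangular body: d = -27.145 mm → contributes +34 406 751 mm⁴
  semicircular cap: d = 64.003 mm → contributes +31 596 233 mm⁴
Total I = 66 002 984 mm⁴.
Radius of gyration: k = √(I/A) = √(66 002 984 / 24 032) = 52.407 mm.

k_x ≈ 52.4 mm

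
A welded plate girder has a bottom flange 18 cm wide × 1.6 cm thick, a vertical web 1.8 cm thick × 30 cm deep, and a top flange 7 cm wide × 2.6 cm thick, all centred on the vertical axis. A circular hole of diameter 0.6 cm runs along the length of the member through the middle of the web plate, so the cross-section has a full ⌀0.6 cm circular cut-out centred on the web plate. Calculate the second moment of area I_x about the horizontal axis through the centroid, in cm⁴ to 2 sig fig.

I_x ≈ 1.6 × 10⁴ cm⁴

Break the section into simple shapes (no overlaps), measuring from the bottom-left corner of the bounding box.
Bottom plate: 18 × 1.6, A = 28.8 cm², y = 0.8 cm, Ī = 6.144 cm⁴.
Web plate: 1.8 × 30, A = 54 cm², y = 16.6 cm, Ī = 4 050 cm⁴.
Top plate: 7 × 2.6, A = 18.2 cm², y = 32.9 cm, Ī = 10.25 cm⁴.
Hole (subtracted): ⌀0.6, A = 0.2827 cm², y = 16.6 cm, Ī = 0.006362 cm⁴.
Centroid: ȳ = ΣA·y / ΣA = 15.03 cm.
Transfer each piece to the horizontal axis through the centroid using Ī + A·d² with d = y − 15.03:
  bottom plate: d = -14.23 cm → contributes +5 836 cm⁴
  web plate: d = 1.573 cm → contributes +4 184 cm⁴
  top plate: d = 17.87 cm → contributes +5 824 cm⁴
  hole: d = 1.573 cm → contributes −0.7055 cm⁴
Total I = 15 843 cm⁴.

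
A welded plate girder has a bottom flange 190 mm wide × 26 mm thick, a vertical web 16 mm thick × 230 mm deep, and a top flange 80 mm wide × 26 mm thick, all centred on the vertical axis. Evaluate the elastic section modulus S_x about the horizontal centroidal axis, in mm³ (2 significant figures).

Treat the section as a set of non-overlapping primitives; coordinates are from the bounding-box lower-left.
Bottom plate: 190 × 26, A = 4 940 mm², y = 13 mm, Ī = 278 287 mm⁴.
Web plate: 16 × 230, A = 3 680 mm², y = 141 mm, Ī = 16 222 667 mm⁴.
Top plate: 80 × 26, A = 2 080 mm², y = 269 mm, Ī = 117 173 mm⁴.
Centroid: ȳ = ΣA·y / ΣA = 106.8 mm.
Transfer each piece to the horizontal centroidal axis using Ī + A·d² with d = y − 106.8:
  bottom plate: d = -93.79 mm → contributes +43 730 455 mm⁴
  web plate: d = 34.21 mm → contributes +20 530 236 mm⁴
  top plate: d = 162.2 mm → contributes +54 848 389 mm⁴
Total I = 119 109 081 mm⁴.
Extreme fibre distance c = 175.2 mm; S = I/c = 679 796 mm³.

S_x ≈ 6.8 × 10⁵ mm³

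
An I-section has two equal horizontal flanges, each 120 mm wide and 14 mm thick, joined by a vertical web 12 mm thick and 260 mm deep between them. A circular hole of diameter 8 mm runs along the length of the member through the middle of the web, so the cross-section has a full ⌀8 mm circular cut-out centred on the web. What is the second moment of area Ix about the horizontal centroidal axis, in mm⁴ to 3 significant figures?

Split into non-overlapping primitives; take the origin at the lower-left of the bounding box.
Bottom flange: 120 × 14, A = 1 680 mm², y = 7 mm, Ī = 27 440 mm⁴.
Web: 12 × 260, A = 3 120 mm², y = 144 mm, Ī = 17 576 000 mm⁴.
Top flange: 120 × 14, A = 1 680 mm², y = 281 mm, Ī = 27 440 mm⁴.
Hole (subtracted): ⌀8, A = 50.265 mm², y = 144 mm, Ī = 201.06 mm⁴.
By symmetry the centroid is at mid-height, ȳ = 144 mm.
Transfer each piece to the horizontal centroidal axis using Ī + A·d² with d = y − 144:
  bottom flange: d = -137 mm → contributes +31 559 360 mm⁴
  web: d = 0 mm → contributes +17 576 000 mm⁴
  top flange: d = 137 mm → contributes +31 559 360 mm⁴
  hole: d = 0 mm → contributes −201.06 mm⁴
Total I = 80 694 519 mm⁴.

Ix ≈ 8.07 × 10⁷ mm⁴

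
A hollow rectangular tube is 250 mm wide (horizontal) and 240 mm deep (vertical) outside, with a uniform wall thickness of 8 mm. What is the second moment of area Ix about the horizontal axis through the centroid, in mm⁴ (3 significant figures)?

Decompose the section into non-overlapping parts with the origin at the bottom-left of its bounding rectangle.
Outer rectangle: 250 × 240, A = 60 000 mm², y = 120 mm, Ī = 288 000 000 mm⁴.
Inner void (subtracted): 234 × 224, A = 52 416 mm², y = 120 mm, Ī = 219 168 768 mm⁴.
By symmetry the centroid is at mid-height, ȳ = 120 mm.
All pieces are centred on the horizontal axis through the centroid, so I = ΣĪ (holes subtracted) = 68 831 232 mm⁴.

Ix ≈ 6.88 × 10⁷ mm⁴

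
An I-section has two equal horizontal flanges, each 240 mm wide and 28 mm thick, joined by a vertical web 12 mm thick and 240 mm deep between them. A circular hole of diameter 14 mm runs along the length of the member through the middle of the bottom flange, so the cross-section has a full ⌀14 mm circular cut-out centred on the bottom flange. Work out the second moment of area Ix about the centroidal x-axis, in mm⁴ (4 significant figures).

Treat the section as a set of non-overlapping primitives; coordinates are from the bounding-box lower-left.
Bottom flange: 240 × 28, A = 6 720 mm², y = 14 mm, Ī = 439 040 mm⁴.
Web: 12 × 240, A = 2 880 mm², y = 148 mm, Ī = 13 824 000 mm⁴.
Top flange: 240 × 28, A = 6 720 mm², y = 282 mm, Ī = 439 040 mm⁴.
Hole (subtracted): ⌀14, A = 153.938 mm², y = 14 mm, Ī = 1885.74 mm⁴.
Centroid: ȳ = ΣA·y / ΣA = 149.276 mm.
Transfer each piece to the centroidal x-axis using Ī + A·d² with d = y − 149.276:
  bottom flange: d = -135.276 mm → contributes +123 412 304 mm⁴
  web: d = -1.27599 mm → contributes +13 828 689 mm⁴
  top flange: d = 132.724 mm → contributes +118 816 298 mm⁴
  hole: d = -135.276 mm → contributes −2 818 889 mm⁴
Total I = 253 238 402 mm⁴.

Ix ≈ 2.532 × 10⁸ mm⁴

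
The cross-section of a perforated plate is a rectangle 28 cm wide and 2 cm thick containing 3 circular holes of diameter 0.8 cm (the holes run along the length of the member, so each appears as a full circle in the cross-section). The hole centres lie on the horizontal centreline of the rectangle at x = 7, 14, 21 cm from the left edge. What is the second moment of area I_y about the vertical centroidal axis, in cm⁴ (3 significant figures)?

I_y ≈ 3610 cm⁴

Decompose the section into non-overlapping parts with the origin at the bottom-left of its bounding rectangle.
Plate: 28 × 2, A = 56 cm², x = 14 cm, Ī = 3658.7 cm⁴.
Hole 1 (subtracted): ⌀0.8, A = 0.50265 cm², x = 7 cm, Ī = 0.020106 cm⁴.
Hole 2 (subtracted): ⌀0.8, A = 0.50265 cm², x = 14 cm, Ī = 0.020106 cm⁴.
Hole 3 (subtracted): ⌀0.8, A = 0.50265 cm², x = 21 cm, Ī = 0.020106 cm⁴.
By symmetry the centroid is at mid-width, x̄ = 14 cm.
Transfer each piece to the vertical centroidal axis using Ī + A·d² with d = x − 14:
  plate: d = 0 cm → contributes +3658.7 cm⁴
  hole 1: d = -7 cm → contributes −24.65 cm⁴
  hole 2: d = 0 cm → contributes −0.020106 cm⁴
  hole 3: d = 7 cm → contributes −24.65 cm⁴
Total I = 3609.3 cm⁴.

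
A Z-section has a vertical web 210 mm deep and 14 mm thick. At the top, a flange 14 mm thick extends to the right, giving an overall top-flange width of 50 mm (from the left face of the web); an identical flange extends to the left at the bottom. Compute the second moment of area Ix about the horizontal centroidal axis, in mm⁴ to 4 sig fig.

Ix ≈ 2.050 × 10⁷ mm⁴

Treat the section as a set of non-overlapping primitives; coordinates are from the bounding-box lower-left.
Web: 14 × 210, A = 2 940 mm², y = 105 mm, Ī = 10 804 500 mm⁴.
Top flange (beyond web): 36 × 14, A = 504 mm², y = 203 mm, Ī = 8 232 mm⁴.
Bottom flange (beyond web): 36 × 14, A = 504 mm², y = 7 mm, Ī = 8 232 mm⁴.
Centroid: ȳ = ΣA·y / ΣA = 105 mm.
Transfer each piece to the horizontal centroidal axis using Ī + A·d² with d = y − 105:
  web: d = 0 mm → contributes +10 804 500 mm⁴
  top flange (beyond web): d = 98 mm → contributes +4 848 648 mm⁴
  bottom flange (beyond web): d = -98 mm → contributes +4 848 648 mm⁴
Total I = 20 501 796 mm⁴.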